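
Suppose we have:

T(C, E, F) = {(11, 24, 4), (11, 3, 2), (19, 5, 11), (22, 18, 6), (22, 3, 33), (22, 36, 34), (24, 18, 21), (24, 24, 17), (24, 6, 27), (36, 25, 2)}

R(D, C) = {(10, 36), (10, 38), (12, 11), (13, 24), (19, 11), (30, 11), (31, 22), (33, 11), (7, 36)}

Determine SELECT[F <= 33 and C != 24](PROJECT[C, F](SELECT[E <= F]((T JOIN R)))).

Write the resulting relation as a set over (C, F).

{(22, 33)}

Natural join on C: {(11, 24, 4, 12), (11, 24, 4, 19), (11, 24, 4, 30), (11, 24, 4, 33), (11, 3, 2, 12), (11, 3, 2, 19), (11, 3, 2, 30), (11, 3, 2, 33), (22, 18, 6, 31), (22, 3, 33, 31), (22, 36, 34, 31), (24, 18, 21, 13), (24, 24, 17, 13), (24, 6, 27, 13), (36, 25, 2, 10), (36, 25, 2, 7)}
Filtering on E <= F leaves {(22, 3, 33, 31), (24, 18, 21, 13), (24, 6, 27, 13)}.
Keep only column(s) C, F: {(22, 33), (24, 21), (24, 27)}
Filtering on F <= 33 and C != 24 leaves {(22, 33)}.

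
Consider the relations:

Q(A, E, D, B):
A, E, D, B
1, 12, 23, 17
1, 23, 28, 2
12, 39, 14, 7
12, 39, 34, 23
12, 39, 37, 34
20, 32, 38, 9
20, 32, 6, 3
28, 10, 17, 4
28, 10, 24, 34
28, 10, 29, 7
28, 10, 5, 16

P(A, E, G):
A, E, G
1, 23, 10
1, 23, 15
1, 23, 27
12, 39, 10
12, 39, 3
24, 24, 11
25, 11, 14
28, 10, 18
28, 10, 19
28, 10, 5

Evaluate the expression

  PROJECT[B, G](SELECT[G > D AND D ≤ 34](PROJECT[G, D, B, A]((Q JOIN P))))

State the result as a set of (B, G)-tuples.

Joining Q and P on A, E yields {(1, 23, 28, 2, 10), (1, 23, 28, 2, 15), (1, 23, 28, 2, 27), (12, 39, 14, 7, 10), (12, 39, 14, 7, 3), (12, 39, 34, 23, 10), (12, 39, 34, 23, 3), (12, 39, 37, 34, 10), (12, 39, 37, 34, 3), (28, 10, 17, 4, 18), (28, 10, 17, 4, 19), (28, 10, 17, 4, 5), (28, 10, 24, 34, 18), (28, 10, 24, 34, 19), (28, 10, 24, 34, 5), (28, 10, 29, 7, 18), (28, 10, 29, 7, 19), (28, 10, 29, 7, 5), (28, 10, 5, 16, 18), (28, 10, 5, 16, 19), (28, 10, 5, 16, 5)}.
π[G, D, B, A]: project onto (G, D, B, A) → {(10, 14, 7, 12), (10, 28, 2, 1), (10, 34, 23, 12), (10, 37, 34, 12), (15, 28, 2, 1), (18, 17, 4, 28), (18, 24, 34, 28), (18, 29, 7, 28), (18, 5, 16, 28), (19, 17, 4, 28), (19, 24, 34, 28), (19, 29, 7, 28), (19, 5, 16, 28), (27, 28, 2, 1), (3, 14, 7, 12), (3, 34, 23, 12), (3, 37, 34, 12), (5, 17, 4, 28), (5, 24, 34, 28), (5, 29, 7, 28), (5, 5, 16, 28)}
Filtering on G > D AND D ≤ 34 leaves {(18, 17, 4, 28), (18, 5, 16, 28), (19, 17, 4, 28), (19, 5, 16, 28)}.
π[B, G]: project onto (B, G) → {(16, 18), (16, 19), (4, 18), (4, 19)}

{(16, 18), (16, 19), (4, 18), (4, 19)}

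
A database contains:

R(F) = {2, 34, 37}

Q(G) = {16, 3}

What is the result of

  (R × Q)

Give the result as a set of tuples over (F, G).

{(2, 16), (2, 3), (34, 16), (34, 3), (37, 16), (37, 3)}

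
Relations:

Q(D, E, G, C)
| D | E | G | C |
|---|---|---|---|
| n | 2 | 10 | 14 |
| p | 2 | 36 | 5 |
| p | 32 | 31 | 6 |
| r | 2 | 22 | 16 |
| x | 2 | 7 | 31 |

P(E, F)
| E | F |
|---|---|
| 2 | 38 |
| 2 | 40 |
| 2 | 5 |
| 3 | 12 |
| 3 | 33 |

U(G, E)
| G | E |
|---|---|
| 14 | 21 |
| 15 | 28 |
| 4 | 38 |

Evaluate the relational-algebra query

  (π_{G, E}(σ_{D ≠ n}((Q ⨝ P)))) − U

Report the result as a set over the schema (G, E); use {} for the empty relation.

{(22, 2), (36, 2), (7, 2)}

Joining Q and P on E yields {(n, 2, 10, 14, 38), (n, 2, 10, 14, 40), (n, 2, 10, 14, 5), (p, 2, 36, 5, 38), (p, 2, 36, 5, 40), (p, 2, 36, 5, 5), (r, 2, 22, 16, 38), (r, 2, 22, 16, 40), (r, 2, 22, 16, 5), (x, 2, 7, 31, 38), (x, 2, 7, 31, 40), (x, 2, 7, 31, 5)}.
Filtering on D ≠ n leaves {(p, 2, 36, 5, 38), (p, 2, 36, 5, 40), (p, 2, 36, 5, 5), (r, 2, 22, 16, 38), (r, 2, 22, 16, 40), (r, 2, 22, 16, 5), (x, 2, 7, 31, 38), (x, 2, 7, 31, 40), (x, 2, 7, 31, 5)}.
π[G, E]: project onto (G, E) (6 duplicate(s) eliminated) → {(22, 2), (36, 2), (7, 2)}
Taking the difference: {(22, 2), (36, 2), (7, 2)}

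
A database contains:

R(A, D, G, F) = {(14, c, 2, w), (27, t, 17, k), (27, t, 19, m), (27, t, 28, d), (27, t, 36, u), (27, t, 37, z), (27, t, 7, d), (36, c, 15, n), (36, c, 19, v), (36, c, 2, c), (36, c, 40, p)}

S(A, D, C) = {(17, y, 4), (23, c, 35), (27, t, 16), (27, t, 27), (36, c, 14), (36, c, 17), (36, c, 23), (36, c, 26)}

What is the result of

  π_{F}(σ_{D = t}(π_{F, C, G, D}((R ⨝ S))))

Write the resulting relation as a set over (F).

{d, k, m, u, z}

R ⋈ S (natural join on A, D): {(27, t, 17, k, 16), (27, t, 17, k, 27), (27, t, 19, m, 16), (27, t, 19, m, 27), (27, t, 28, d, 16), (27, t, 28, d, 27), (27, t, 36, u, 16), (27, t, 36, u, 27), (27, t, 37, z, 16), (27, t, 37, z, 27), (27, t, 7, d, 16), (27, t, 7, d, 27), (36, c, 15, n, 14), (36, c, 15, n, 17), (36, c, 15, n, 23), (36, c, 15, n, 26), (36, c, 19, v, 14), (36, c, 19, v, 17), (36, c, 19, v, 23), (36, c, 19, v, 26), (36, c, 2, c, 14), (36, c, 2, c, 17), (36, c, 2, c, 23), (36, c, 2, c, 26), (36, c, 40, p, 14), (36, c, 40, p, 17), (36, c, 40, p, 23), (36, c, 40, p, 26)}
Keep only column(s) F, C, G, D: {(c, 14, 2, c), (c, 17, 2, c), (c, 23, 2, c), (c, 26, 2, c), (d, 16, 28, t), (d, 16, 7, t), (d, 27, 28, t), (d, 27, 7, t), (k, 16, 17, t), (k, 27, 17, t), (m, 16, 19, t), (m, 27, 19, t), (n, 14, 15, c), (n, 17, 15, c), (n, 23, 15, c), (n, 26, 15, c), (p, 14, 40, c), (p, 17, 40, c), (p, 23, 40, c), (p, 26, 40, c), (u, 16, 36, t), (u, 27, 36, t), (v, 14, 19, c), (v, 17, 19, c), (v, 23, 19, c), (v, 26, 19, c), (z, 16, 37, t), (z, 27, 37, t)}
Apply σ_{D = t}; surviving tuples: {(d, 16, 28, t), (d, 16, 7, t), (d, 27, 28, t), (d, 27, 7, t), (k, 16, 17, t), (k, 27, 17, t), (m, 16, 19, t), (m, 27, 19, t), (u, 16, 36, t), (u, 27, 36, t), (z, 16, 37, t), (z, 27, 37, t)}
Keep only column(s) F (7 duplicate(s) eliminated): {d, k, m, u, z}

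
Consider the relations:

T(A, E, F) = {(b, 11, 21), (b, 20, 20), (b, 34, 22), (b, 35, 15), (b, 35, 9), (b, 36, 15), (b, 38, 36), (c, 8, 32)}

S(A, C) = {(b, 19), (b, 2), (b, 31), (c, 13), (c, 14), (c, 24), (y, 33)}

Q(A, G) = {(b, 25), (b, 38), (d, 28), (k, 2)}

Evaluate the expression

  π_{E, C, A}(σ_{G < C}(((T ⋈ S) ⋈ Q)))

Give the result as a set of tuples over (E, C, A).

Natural join on A: {(b, 11, 21, 19), (b, 11, 21, 2), (b, 11, 21, 31), (b, 20, 20, 19), (b, 20, 20, 2), (b, 20, 20, 31), (b, 34, 22, 19), (b, 34, 22, 2), (b, 34, 22, 31), (b, 35, 15, 19), (b, 35, 15, 2), (b, 35, 15, 31), (b, 35, 9, 19), (b, 35, 9, 2), (b, 35, 9, 31), (b, 36, 15, 19), (b, 36, 15, 2), (b, 36, 15, 31), (b, 38, 36, 19), (b, 38, 36, 2), (b, 38, 36, 31), (c, 8, 32, 13), (c, 8, 32, 14), (c, 8, 32, 24)}
Natural join on A: {(b, 11, 21, 19, 25), (b, 11, 21, 19, 38), (b, 11, 21, 2, 25), (b, 11, 21, 2, 38), (b, 11, 21, 31, 25), (b, 11, 21, 31, 38), (b, 20, 20, 19, 25), (b, 20, 20, 19, 38), (b, 20, 20, 2, 25), (b, 20, 20, 2, 38), (b, 20, 20, 31, 25), (b, 20, 20, 31, 38), (b, 34, 22, 19, 25), (b, 34, 22, 19, 38), (b, 34, 22, 2, 25), (b, 34, 22, 2, 38), (b, 34, 22, 31, 25), (b, 34, 22, 31, 38), (b, 35, 15, 19, 25), (b, 35, 15, 19, 38), (b, 35, 15, 2, 25), (b, 35, 15, 2, 38), (b, 35, 15, 31, 25), (b, 35, 15, 31, 38), (b, 35, 9, 19, 25), (b, 35, 9, 19, 38), (b, 35, 9, 2, 25), (b, 35, 9, 2, 38), (b, 35, 9, 31, 25), (b, 35, 9, 31, 38), (b, 36, 15, 19, 25), (b, 36, 15, 19, 38), (b, 36, 15, 2, 25), (b, 36, 15, 2, 38), (b, 36, 15, 31, 25), (b, 36, 15, 31, 38), (b, 38, 36, 19, 25), (b, 38, 36, 19, 38), (b, 38, 36, 2, 25), (b, 38, 36, 2, 38), (b, 38, 36, 31, 25), (b, 38, 36, 31, 38)}
Apply σ_{G < C}; surviving tuples: {(b, 11, 21, 31, 25), (b, 20, 20, 31, 25), (b, 34, 22, 31, 25), (b, 35, 15, 31, 25), (b, 35, 9, 31, 25), (b, 36, 15, 31, 25), (b, 38, 36, 31, 25)}
π[E, C, A]: project onto (E, C, A) (1 duplicate(s) eliminated) → {(11, 31, b), (20, 31, b), (34, 31, b), (35, 31, b), (36, 31, b), (38, 31, b)}

{(11, 31, b), (20, 31, b), (34, 31, b), (35, 31, b), (36, 31, b), (38, 31, b)}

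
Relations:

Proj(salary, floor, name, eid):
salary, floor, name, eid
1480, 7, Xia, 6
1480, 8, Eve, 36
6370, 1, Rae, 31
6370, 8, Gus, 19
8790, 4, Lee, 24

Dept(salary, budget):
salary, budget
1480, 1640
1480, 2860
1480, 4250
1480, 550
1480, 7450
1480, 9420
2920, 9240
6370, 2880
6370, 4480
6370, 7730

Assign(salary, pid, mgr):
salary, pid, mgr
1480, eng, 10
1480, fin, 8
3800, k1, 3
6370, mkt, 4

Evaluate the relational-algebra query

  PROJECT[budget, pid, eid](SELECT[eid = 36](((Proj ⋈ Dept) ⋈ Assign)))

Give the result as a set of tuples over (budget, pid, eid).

{(1640, eng, 36), (1640, fin, 36), (2860, eng, 36), (2860, fin, 36), (4250, eng, 36), (4250, fin, 36), (550, eng, 36), (550, fin, 36), (7450, eng, 36), (7450, fin, 36), (9420, eng, 36), (9420, fin, 36)}

Natural join on salary: {(1480, 7, Xia, 6, 1640), (1480, 7, Xia, 6, 2860), (1480, 7, Xia, 6, 4250), (1480, 7, Xia, 6, 550), (1480, 7, Xia, 6, 7450), (1480, 7, Xia, 6, 9420), (1480, 8, Eve, 36, 1640), (1480, 8, Eve, 36, 2860), (1480, 8, Eve, 36, 4250), (1480, 8, Eve, 36, 550), (1480, 8, Eve, 36, 7450), (1480, 8, Eve, 36, 9420), (6370, 1, Rae, 31, 2880), (6370, 1, Rae, 31, 4480), (6370, 1, Rae, 31, 7730), (6370, 8, Gus, 19, 2880), (6370, 8, Gus, 19, 4480), (6370, 8, Gus, 19, 7730)}
Natural join on salary: {(1480, 7, Xia, 6, 1640, eng, 10), (1480, 7, Xia, 6, 1640, fin, 8), (1480, 7, Xia, 6, 2860, eng, 10), (1480, 7, Xia, 6, 2860, fin, 8), (1480, 7, Xia, 6, 4250, eng, 10), (1480, 7, Xia, 6, 4250, fin, 8), (1480, 7, Xia, 6, 550, eng, 10), (1480, 7, Xia, 6, 550, fin, 8), (1480, 7, Xia, 6, 7450, eng, 10), (1480, 7, Xia, 6, 7450, fin, 8), (1480, 7, Xia, 6, 9420, eng, 10), (1480, 7, Xia, 6, 9420, fin, 8), (1480, 8, Eve, 36, 1640, eng, 10), (1480, 8, Eve, 36, 1640, fin, 8), (1480, 8, Eve, 36, 2860, eng, 10), (1480, 8, Eve, 36, 2860, fin, 8), (1480, 8, Eve, 36, 4250, eng, 10), (1480, 8, Eve, 36, 4250, fin, 8), (1480, 8, Eve, 36, 550, eng, 10), (1480, 8, Eve, 36, 550, fin, 8), (1480, 8, Eve, 36, 7450, eng, 10), (1480, 8, Eve, 36, 7450, fin, 8), (1480, 8, Eve, 36, 9420, eng, 10), (1480, 8, Eve, 36, 9420, fin, 8), (6370, 1, Rae, 31, 2880, mkt, 4), (6370, 1, Rae, 31, 4480, mkt, 4), (6370, 1, Rae, 31, 7730, mkt, 4), (6370, 8, Gus, 19, 2880, mkt, 4), (6370, 8, Gus, 19, 4480, mkt, 4), (6370, 8, Gus, 19, 7730, mkt, 4)}
Apply σ_{eid = 36}; surviving tuples: {(1480, 8, Eve, 36, 1640, eng, 10), (1480, 8, Eve, 36, 1640, fin, 8), (1480, 8, Eve, 36, 2860, eng, 10), (1480, 8, Eve, 36, 2860, fin, 8), (1480, 8, Eve, 36, 4250, eng, 10), (1480, 8, Eve, 36, 4250, fin, 8), (1480, 8, Eve, 36, 550, eng, 10), (1480, 8, Eve, 36, 550, fin, 8), (1480, 8, Eve, 36, 7450, eng, 10), (1480, 8, Eve, 36, 7450, fin, 8), (1480, 8, Eve, 36, 9420, eng, 10), (1480, 8, Eve, 36, 9420, fin, 8)}
Projecting to budget, pid, eid: {(1640, eng, 36), (1640, fin, 36), (2860, eng, 36), (2860, fin, 36), (4250, eng, 36), (4250, fin, 36), (550, eng, 36), (550, fin, 36), (7450, eng, 36), (7450, fin, 36), (9420, eng, 36), (9420, fin, 36)}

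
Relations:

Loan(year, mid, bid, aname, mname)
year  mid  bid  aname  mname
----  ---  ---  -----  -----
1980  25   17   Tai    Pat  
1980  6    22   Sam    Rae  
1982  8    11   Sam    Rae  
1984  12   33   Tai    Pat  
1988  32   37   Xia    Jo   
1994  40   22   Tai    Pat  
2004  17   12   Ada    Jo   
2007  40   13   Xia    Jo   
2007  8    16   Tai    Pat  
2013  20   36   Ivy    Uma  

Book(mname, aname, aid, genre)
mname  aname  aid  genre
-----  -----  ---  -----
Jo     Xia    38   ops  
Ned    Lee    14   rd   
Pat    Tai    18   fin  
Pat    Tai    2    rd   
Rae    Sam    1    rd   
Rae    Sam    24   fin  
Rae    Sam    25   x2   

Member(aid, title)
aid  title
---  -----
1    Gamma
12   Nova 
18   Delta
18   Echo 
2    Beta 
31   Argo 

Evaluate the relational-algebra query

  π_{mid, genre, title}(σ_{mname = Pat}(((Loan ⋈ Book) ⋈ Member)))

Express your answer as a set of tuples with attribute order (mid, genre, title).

{(12, fin, Delta), (12, fin, Echo), (12, rd, Beta), (25, fin, Delta), (25, fin, Echo), (25, rd, Beta), (40, fin, Delta), (40, fin, Echo), (40, rd, Beta), (8, fin, Delta), (8, fin, Echo), (8, rd, Beta)}

Natural join on aname, mname: {(1980, 25, 17, Tai, Pat, 18, fin), (1980, 25, 17, Tai, Pat, 2, rd), (1980, 6, 22, Sam, Rae, 1, rd), (1980, 6, 22, Sam, Rae, 24, fin), (1980, 6, 22, Sam, Rae, 25, x2), (1982, 8, 11, Sam, Rae, 1, rd), (1982, 8, 11, Sam, Rae, 24, fin), (1982, 8, 11, Sam, Rae, 25, x2), (1984, 12, 33, Tai, Pat, 18, fin), (1984, 12, 33, Tai, Pat, 2, rd), (1988, 32, 37, Xia, Jo, 38, ops), (1994, 40, 22, Tai, Pat, 18, fin), (1994, 40, 22, Tai, Pat, 2, rd), (2007, 40, 13, Xia, Jo, 38, ops), (2007, 8, 16, Tai, Pat, 18, fin), (2007, 8, 16, Tai, Pat, 2, rd)}
Natural join on aid: {(1980, 25, 17, Tai, Pat, 18, fin, Delta), (1980, 25, 17, Tai, Pat, 18, fin, Echo), (1980, 25, 17, Tai, Pat, 2, rd, Beta), (1980, 6, 22, Sam, Rae, 1, rd, Gamma), (1982, 8, 11, Sam, Rae, 1, rd, Gamma), (1984, 12, 33, Tai, Pat, 18, fin, Delta), (1984, 12, 33, Tai, Pat, 18, fin, Echo), (1984, 12, 33, Tai, Pat, 2, rd, Beta), (1994, 40, 22, Tai, Pat, 18, fin, Delta), (1994, 40, 22, Tai, Pat, 18, fin, Echo), (1994, 40, 22, Tai, Pat, 2, rd, Beta), (2007, 8, 16, Tai, Pat, 18, fin, Delta), (2007, 8, 16, Tai, Pat, 18, fin, Echo), (2007, 8, 16, Tai, Pat, 2, rd, Beta)}
Filtering on mname = Pat leaves {(1980, 25, 17, Tai, Pat, 18, fin, Delta), (1980, 25, 17, Tai, Pat, 18, fin, Echo), (1980, 25, 17, Tai, Pat, 2, rd, Beta), (1984, 12, 33, Tai, Pat, 18, fin, Delta), (1984, 12, 33, Tai, Pat, 18, fin, Echo), (1984, 12, 33, Tai, Pat, 2, rd, Beta), (1994, 40, 22, Tai, Pat, 18, fin, Delta), (1994, 40, 22, Tai, Pat, 18, fin, Echo), (1994, 40, 22, Tai, Pat, 2, rd, Beta), (2007, 8, 16, Tai, Pat, 18, fin, Delta), (2007, 8, 16, Tai, Pat, 18, fin, Echo), (2007, 8, 16, Tai, Pat, 2, rd, Beta)}.
π[mid, genre, title]: project onto (mid, genre, title) → {(12, fin, Delta), (12, fin, Echo), (12, rd, Beta), (25, fin, Delta), (25, fin, Echo), (25, rd, Beta), (40, fin, Delta), (40, fin, Echo), (40, rd, Beta), (8, fin, Delta), (8, fin, Echo), (8, rd, Beta)}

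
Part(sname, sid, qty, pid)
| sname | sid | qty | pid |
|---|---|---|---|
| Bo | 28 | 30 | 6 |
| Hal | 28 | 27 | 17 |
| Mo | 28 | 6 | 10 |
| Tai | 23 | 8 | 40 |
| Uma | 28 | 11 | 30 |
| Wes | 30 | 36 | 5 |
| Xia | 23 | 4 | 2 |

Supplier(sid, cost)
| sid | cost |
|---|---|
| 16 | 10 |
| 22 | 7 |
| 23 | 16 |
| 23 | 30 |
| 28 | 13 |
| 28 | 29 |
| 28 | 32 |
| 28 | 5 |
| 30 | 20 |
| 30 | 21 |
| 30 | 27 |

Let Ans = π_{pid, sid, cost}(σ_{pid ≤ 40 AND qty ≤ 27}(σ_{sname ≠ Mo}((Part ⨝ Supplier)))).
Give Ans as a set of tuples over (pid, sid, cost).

{(17, 28, 13), (17, 28, 29), (17, 28, 32), (17, 28, 5), (2, 23, 16), (2, 23, 30), (30, 28, 13), (30, 28, 29), (30, 28, 32), (30, 28, 5), (40, 23, 16), (40, 23, 30)}

Part ⋈ Supplier (natural join on sid): {(Bo, 28, 30, 6, 13), (Bo, 28, 30, 6, 29), (Bo, 28, 30, 6, 32), (Bo, 28, 30, 6, 5), (Hal, 28, 27, 17, 13), (Hal, 28, 27, 17, 29), (Hal, 28, 27, 17, 32), (Hal, 28, 27, 17, 5), (Mo, 28, 6, 10, 13), (Mo, 28, 6, 10, 29), (Mo, 28, 6, 10, 32), (Mo, 28, 6, 10, 5), (Tai, 23, 8, 40, 16), (Tai, 23, 8, 40, 30), (Uma, 28, 11, 30, 13), (Uma, 28, 11, 30, 29), (Uma, 28, 11, 30, 32), (Uma, 28, 11, 30, 5), (Wes, 30, 36, 5, 20), (Wes, 30, 36, 5, 21), (Wes, 30, 36, 5, 27), (Xia, 23, 4, 2, 16), (Xia, 23, 4, 2, 30)}
Selection sname ≠ Mo: {(Bo, 28, 30, 6, 13), (Bo, 28, 30, 6, 29), (Bo, 28, 30, 6, 32), (Bo, 28, 30, 6, 5), (Hal, 28, 27, 17, 13), (Hal, 28, 27, 17, 29), (Hal, 28, 27, 17, 32), (Hal, 28, 27, 17, 5), (Tai, 23, 8, 40, 16), (Tai, 23, 8, 40, 30), (Uma, 28, 11, 30, 13), (Uma, 28, 11, 30, 29), (Uma, 28, 11, 30, 32), (Uma, 28, 11, 30, 5), (Wes, 30, 36, 5, 20), (Wes, 30, 36, 5, 21), (Wes, 30, 36, 5, 27), (Xia, 23, 4, 2, 16), (Xia, 23, 4, 2, 30)}
Selection pid ≤ 40 AND qty ≤ 27: {(Hal, 28, 27, 17, 13), (Hal, 28, 27, 17, 29), (Hal, 28, 27, 17, 32), (Hal, 28, 27, 17, 5), (Tai, 23, 8, 40, 16), (Tai, 23, 8, 40, 30), (Uma, 28, 11, 30, 13), (Uma, 28, 11, 30, 29), (Uma, 28, 11, 30, 32), (Uma, 28, 11, 30, 5), (Xia, 23, 4, 2, 16), (Xia, 23, 4, 2, 30)}
Keep only column(s) pid, sid, cost: {(17, 28, 13), (17, 28, 29), (17, 28, 32), (17, 28, 5), (2, 23, 16), (2, 23, 30), (30, 28, 13), (30, 28, 29), (30, 28, 32), (30, 28, 5), (40, 23, 16), (40, 23, 30)}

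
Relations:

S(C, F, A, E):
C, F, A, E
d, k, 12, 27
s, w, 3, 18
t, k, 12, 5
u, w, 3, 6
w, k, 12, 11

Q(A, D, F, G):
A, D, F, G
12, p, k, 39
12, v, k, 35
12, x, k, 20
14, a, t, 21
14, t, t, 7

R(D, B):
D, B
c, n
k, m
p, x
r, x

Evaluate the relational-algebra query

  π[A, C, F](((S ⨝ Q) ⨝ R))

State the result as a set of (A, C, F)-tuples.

{(12, d, k), (12, t, k), (12, w, k)}

Joining S and Q on F, A yields {(d, k, 12, 27, p, 39), (d, k, 12, 27, v, 35), (d, k, 12, 27, x, 20), (t, k, 12, 5, p, 39), (t, k, 12, 5, v, 35), (t, k, 12, 5, x, 20), (w, k, 12, 11, p, 39), (w, k, 12, 11, v, 35), (w, k, 12, 11, x, 20)}.
Joining (S ⨝ Q) and R on D yields {(d, k, 12, 27, p, 39, x), (t, k, 12, 5, p, 39, x), (w, k, 12, 11, p, 39, x)}.
Keep only column(s) A, C, F: {(12, d, k), (12, t, k), (12, w, k)}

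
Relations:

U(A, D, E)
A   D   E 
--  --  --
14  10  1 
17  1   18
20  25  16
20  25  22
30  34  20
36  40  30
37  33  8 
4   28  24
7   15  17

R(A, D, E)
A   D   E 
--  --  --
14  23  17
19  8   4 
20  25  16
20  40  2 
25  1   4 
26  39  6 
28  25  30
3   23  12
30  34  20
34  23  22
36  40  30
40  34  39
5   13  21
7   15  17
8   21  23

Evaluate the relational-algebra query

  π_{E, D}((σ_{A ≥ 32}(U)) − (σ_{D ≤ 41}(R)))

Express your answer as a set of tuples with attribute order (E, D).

Apply σ_{A ≥ 32}; surviving tuples: {(36, 40, 30), (37, 33, 8)}
Apply σ_{D ≤ 41}; surviving tuples: {(14, 23, 17), (19, 8, 4), (20, 25, 16), (20, 40, 2), (25, 1, 4), (26, 39, 6), (28, 25, 30), (3, 23, 12), (30, 34, 20), (34, 23, 22), (36, 40, 30), (40, 34, 39), (5, 13, 21), (7, 15, 17), (8, 21, 23)}
Set difference of the two operands is {(37, 33, 8)}.
π_{E, D} gives {(8, 33)}.

{(8, 33)}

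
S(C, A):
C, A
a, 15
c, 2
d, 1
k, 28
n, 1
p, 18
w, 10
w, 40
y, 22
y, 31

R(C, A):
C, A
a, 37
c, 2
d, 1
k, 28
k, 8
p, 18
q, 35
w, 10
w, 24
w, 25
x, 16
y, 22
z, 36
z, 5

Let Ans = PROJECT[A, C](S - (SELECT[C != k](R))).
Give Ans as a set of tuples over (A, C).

{(1, n), (15, a), (28, k), (31, y), (40, w)}

Selection C != k: {(a, 37), (c, 2), (d, 1), (p, 18), (q, 35), (w, 10), (w, 24), (w, 25), (x, 16), (y, 22), (z, 36), (z, 5)}
Set difference of the two operands is {(a, 15), (k, 28), (n, 1), (w, 40), (y, 31)}.
Projecting to A, C: {(1, n), (15, a), (28, k), (31, y), (40, w)}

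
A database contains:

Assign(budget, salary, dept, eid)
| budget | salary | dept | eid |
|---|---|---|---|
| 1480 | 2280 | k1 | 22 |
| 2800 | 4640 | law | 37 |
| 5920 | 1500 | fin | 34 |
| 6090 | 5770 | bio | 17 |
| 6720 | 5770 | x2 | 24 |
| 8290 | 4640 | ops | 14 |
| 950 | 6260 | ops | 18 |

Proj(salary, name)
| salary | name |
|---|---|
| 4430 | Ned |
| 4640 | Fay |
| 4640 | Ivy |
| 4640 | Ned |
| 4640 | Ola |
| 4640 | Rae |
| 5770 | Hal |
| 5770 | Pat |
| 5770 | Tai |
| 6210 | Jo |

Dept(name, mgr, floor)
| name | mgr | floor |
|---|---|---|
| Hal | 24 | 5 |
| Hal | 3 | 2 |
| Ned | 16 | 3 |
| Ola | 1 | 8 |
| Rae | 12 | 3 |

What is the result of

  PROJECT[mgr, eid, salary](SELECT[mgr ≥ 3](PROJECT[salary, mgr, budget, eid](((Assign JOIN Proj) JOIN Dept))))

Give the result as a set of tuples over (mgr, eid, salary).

{(12, 14, 4640), (12, 37, 4640), (16, 14, 4640), (16, 37, 4640), (24, 17, 5770), (24, 24, 5770), (3, 17, 5770), (3, 24, 5770)}

Joining Assign and Proj on salary yields {(2800, 4640, law, 37, Fay), (2800, 4640, law, 37, Ivy), (2800, 4640, law, 37, Ned), (2800, 4640, law, 37, Ola), (2800, 4640, law, 37, Rae), (6090, 5770, bio, 17, Hal), (6090, 5770, bio, 17, Pat), (6090, 5770, bio, 17, Tai), (6720, 5770, x2, 24, Hal), (6720, 5770, x2, 24, Pat), (6720, 5770, x2, 24, Tai), (8290, 4640, ops, 14, Fay), (8290, 4640, ops, 14, Ivy), (8290, 4640, ops, 14, Ned), (8290, 4640, ops, 14, Ola), (8290, 4640, ops, 14, Rae)}.
Joining (Assign JOIN Proj) and Dept on name yields {(2800, 4640, law, 37, Ned, 16, 3), (2800, 4640, law, 37, Ola, 1, 8), (2800, 4640, law, 37, Rae, 12, 3), (6090, 5770, bio, 17, Hal, 24, 5), (6090, 5770, bio, 17, Hal, 3, 2), (6720, 5770, x2, 24, Hal, 24, 5), (6720, 5770, x2, 24, Hal, 3, 2), (8290, 4640, ops, 14, Ned, 16, 3), (8290, 4640, ops, 14, Ola, 1, 8), (8290, 4640, ops, 14, Rae, 12, 3)}.
Keep only column(s) salary, mgr, budget, eid: {(4640, 1, 2800, 37), (4640, 1, 8290, 14), (4640, 12, 2800, 37), (4640, 12, 8290, 14), (4640, 16, 2800, 37), (4640, 16, 8290, 14), (5770, 24, 6090, 17), (5770, 24, 6720, 24), (5770, 3, 6090, 17), (5770, 3, 6720, 24)}
Selection mgr ≥ 3: {(4640, 12, 2800, 37), (4640, 12, 8290, 14), (4640, 16, 2800, 37), (4640, 16, 8290, 14), (5770, 24, 6090, 17), (5770, 24, 6720, 24), (5770, 3, 6090, 17), (5770, 3, 6720, 24)}
Keep only column(s) mgr, eid, salary: {(12, 14, 4640), (12, 37, 4640), (16, 14, 4640), (16, 37, 4640), (24, 17, 5770), (24, 24, 5770), (3, 17, 5770), (3, 24, 5770)}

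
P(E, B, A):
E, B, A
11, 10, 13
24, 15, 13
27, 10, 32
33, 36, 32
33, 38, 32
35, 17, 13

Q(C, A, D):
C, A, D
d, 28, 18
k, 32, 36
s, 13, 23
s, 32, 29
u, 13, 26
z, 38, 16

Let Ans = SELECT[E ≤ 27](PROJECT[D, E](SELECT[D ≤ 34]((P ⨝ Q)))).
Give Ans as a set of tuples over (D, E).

{(23, 11), (23, 24), (26, 11), (26, 24), (29, 27)}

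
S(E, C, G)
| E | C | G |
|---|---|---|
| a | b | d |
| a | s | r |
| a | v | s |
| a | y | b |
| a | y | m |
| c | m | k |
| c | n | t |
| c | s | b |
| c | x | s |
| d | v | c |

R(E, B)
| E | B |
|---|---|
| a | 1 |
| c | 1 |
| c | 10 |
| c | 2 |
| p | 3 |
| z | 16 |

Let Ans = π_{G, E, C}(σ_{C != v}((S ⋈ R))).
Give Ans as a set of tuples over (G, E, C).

{(b, a, y), (b, c, s), (d, a, b), (k, c, m), (m, a, y), (r, a, s), (s, c, x), (t, c, n)}

Natural join on E: {(a, b, d, 1), (a, s, r, 1), (a, v, s, 1), (a, y, b, 1), (a, y, m, 1), (c, m, k, 1), (c, m, k, 10), (c, m, k, 2), (c, n, t, 1), (c, n, t, 10), (c, n, t, 2), (c, s, b, 1), (c, s, b, 10), (c, s, b, 2), (c, x, s, 1), (c, x, s, 10), (c, x, s, 2)}
Selection C != v: {(a, b, d, 1), (a, s, r, 1), (a, y, b, 1), (a, y, m, 1), (c, m, k, 1), (c, m, k, 10), (c, m, k, 2), (c, n, t, 1), (c, n, t, 10), (c, n, t, 2), (c, s, b, 1), (c, s, b, 10), (c, s, b, 2), (c, x, s, 1), (c, x, s, 10), (c, x, s, 2)}
Projecting to G, E, C (8 duplicate(s) eliminated): {(b, a, y), (b, c, s), (d, a, b), (k, c, m), (m, a, y), (r, a, s), (s, c, x), (t, c, n)}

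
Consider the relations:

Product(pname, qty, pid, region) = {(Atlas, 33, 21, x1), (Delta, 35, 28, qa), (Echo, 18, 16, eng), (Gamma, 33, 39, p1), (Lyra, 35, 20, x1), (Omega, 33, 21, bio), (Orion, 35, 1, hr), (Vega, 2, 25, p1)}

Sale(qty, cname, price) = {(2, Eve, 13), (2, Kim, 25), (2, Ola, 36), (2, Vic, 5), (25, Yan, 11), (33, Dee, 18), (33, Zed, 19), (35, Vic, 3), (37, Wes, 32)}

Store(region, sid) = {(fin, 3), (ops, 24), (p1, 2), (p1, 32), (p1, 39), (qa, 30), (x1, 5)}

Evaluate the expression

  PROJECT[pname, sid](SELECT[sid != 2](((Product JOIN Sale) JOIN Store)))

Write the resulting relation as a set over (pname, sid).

{(Atlas, 5), (Delta, 30), (Gamma, 32), (Gamma, 39), (Lyra, 5), (Vega, 32), (Vega, 39)}

Natural join on qty: {(Atlas, 33, 21, x1, Dee, 18), (Atlas, 33, 21, x1, Zed, 19), (Delta, 35, 28, qa, Vic, 3), (Gamma, 33, 39, p1, Dee, 18), (Gamma, 33, 39, p1, Zed, 19), (Lyra, 35, 20, x1, Vic, 3), (Omega, 33, 21, bio, Dee, 18), (Omega, 33, 21, bio, Zed, 19), (Orion, 35, 1, hr, Vic, 3), (Vega, 2, 25, p1, Eve, 13), (Vega, 2, 25, p1, Kim, 25), (Vega, 2, 25, p1, Ola, 36), (Vega, 2, 25, p1, Vic, 5)}
Natural join on region: {(Atlas, 33, 21, x1, Dee, 18, 5), (Atlas, 33, 21, x1, Zed, 19, 5), (Delta, 35, 28, qa, Vic, 3, 30), (Gamma, 33, 39, p1, Dee, 18, 2), (Gamma, 33, 39, p1, Dee, 18, 32), (Gamma, 33, 39, p1, Dee, 18, 39), (Gamma, 33, 39, p1, Zed, 19, 2), (Gamma, 33, 39, p1, Zed, 19, 32), (Gamma, 33, 39, p1, Zed, 19, 39), (Lyra, 35, 20, x1, Vic, 3, 5), (Vega, 2, 25, p1, Eve, 13, 2), (Vega, 2, 25, p1, Eve, 13, 32), (Vega, 2, 25, p1, Eve, 13, 39), (Vega, 2, 25, p1, Kim, 25, 2), (Vega, 2, 25, p1, Kim, 25, 32), (Vega, 2, 25, p1, Kim, 25, 39), (Vega, 2, 25, p1, Ola, 36, 2), (Vega, 2, 25, p1, Ola, 36, 32), (Vega, 2, 25, p1, Ola, 36, 39), (Vega, 2, 25, p1, Vic, 5, 2), (Vega, 2, 25, p1, Vic, 5, 32), (Vega, 2, 25, p1, Vic, 5, 39)}
Filtering on sid != 2 leaves {(Atlas, 33, 21, x1, Dee, 18, 5), (Atlas, 33, 21, x1, Zed, 19, 5), (Delta, 35, 28, qa, Vic, 3, 30), (Gamma, 33, 39, p1, Dee, 18, 32), (Gamma, 33, 39, p1, Dee, 18, 39), (Gamma, 33, 39, p1, Zed, 19, 32), (Gamma, 33, 39, p1, Zed, 19, 39), (Lyra, 35, 20, x1, Vic, 3, 5), (Vega, 2, 25, p1, Eve, 13, 32), (Vega, 2, 25, p1, Eve, 13, 39), (Vega, 2, 25, p1, Kim, 25, 32), (Vega, 2, 25, p1, Kim, 25, 39), (Vega, 2, 25, p1, Ola, 36, 32), (Vega, 2, 25, p1, Ola, 36, 39), (Vega, 2, 25, p1, Vic, 5, 32), (Vega, 2, 25, p1, Vic, 5, 39)}.
Projecting to pname, sid (9 duplicate(s) eliminated): {(Atlas, 5), (Delta, 30), (Gamma, 32), (Gamma, 39), (Lyra, 5), (Vega, 32), (Vega, 39)}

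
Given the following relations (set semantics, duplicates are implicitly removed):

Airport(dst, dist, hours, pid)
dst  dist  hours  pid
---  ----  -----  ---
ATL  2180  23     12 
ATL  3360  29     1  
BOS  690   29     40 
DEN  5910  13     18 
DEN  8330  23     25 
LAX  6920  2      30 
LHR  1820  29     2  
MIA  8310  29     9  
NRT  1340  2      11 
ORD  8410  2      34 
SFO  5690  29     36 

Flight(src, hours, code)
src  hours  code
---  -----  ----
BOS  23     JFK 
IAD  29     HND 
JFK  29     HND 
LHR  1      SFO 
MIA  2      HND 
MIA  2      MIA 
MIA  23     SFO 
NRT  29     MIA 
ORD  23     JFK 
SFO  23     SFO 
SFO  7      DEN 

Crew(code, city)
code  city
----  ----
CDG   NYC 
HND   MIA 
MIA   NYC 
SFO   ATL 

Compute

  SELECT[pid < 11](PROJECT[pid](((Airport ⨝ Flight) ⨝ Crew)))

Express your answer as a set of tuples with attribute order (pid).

{1, 2, 9}

Natural join on hours: {(ATL, 2180, 23, 12, BOS, JFK), (ATL, 2180, 23, 12, MIA, SFO), (ATL, 2180, 23, 12, ORD, JFK), (ATL, 2180, 23, 12, SFO, SFO), (ATL, 3360, 29, 1, IAD, HND), (ATL, 3360, 29, 1, JFK, HND), (ATL, 3360, 29, 1, NRT, MIA), (BOS, 690, 29, 40, IAD, HND), (BOS, 690, 29, 40, JFK, HND), (BOS, 690, 29, 40, NRT, MIA), (DEN, 8330, 23, 25, BOS, JFK), (DEN, 8330, 23, 25, MIA, SFO), (DEN, 8330, 23, 25, ORD, JFK), (DEN, 8330, 23, 25, SFO, SFO), (LAX, 6920, 2, 30, MIA, HND), (LAX, 6920, 2, 30, MIA, MIA), (LHR, 1820, 29, 2, IAD, HND), (LHR, 1820, 29, 2, JFK, HND), (LHR, 1820, 29, 2, NRT, MIA), (MIA, 8310, 29, 9, IAD, HND), (MIA, 8310, 29, 9, JFK, HND), (MIA, 8310, 29, 9, NRT, MIA), (NRT, 1340, 2, 11, MIA, HND), (NRT, 1340, 2, 11, MIA, MIA), (ORD, 8410, 2, 34, MIA, HND), (ORD, 8410, 2, 34, MIA, MIA), (SFO, 5690, 29, 36, IAD, HND), (SFO, 5690, 29, 36, JFK, HND), (SFO, 5690, 29, 36, NRT, MIA)}
Natural join on code: {(ATL, 2180, 23, 12, MIA, SFO, ATL), (ATL, 2180, 23, 12, SFO, SFO, ATL), (ATL, 3360, 29, 1, IAD, HND, MIA), (ATL, 3360, 29, 1, JFK, HND, MIA), (ATL, 3360, 29, 1, NRT, MIA, NYC), (BOS, 690, 29, 40, IAD, HND, MIA), (BOS, 690, 29, 40, JFK, HND, MIA), (BOS, 690, 29, 40, NRT, MIA, NYC), (DEN, 8330, 23, 25, MIA, SFO, ATL), (DEN, 8330, 23, 25, SFO, SFO, ATL), (LAX, 6920, 2, 30, MIA, HND, MIA), (LAX, 6920, 2, 30, MIA, MIA, NYC), (LHR, 1820, 29, 2, IAD, HND, MIA), (LHR, 1820, 29, 2, JFK, HND, MIA), (LHR, 1820, 29, 2, NRT, MIA, NYC), (MIA, 8310, 29, 9, IAD, HND, MIA), (MIA, 8310, 29, 9, JFK, HND, MIA), (MIA, 8310, 29, 9, NRT, MIA, NYC), (NRT, 1340, 2, 11, MIA, HND, MIA), (NRT, 1340, 2, 11, MIA, MIA, NYC), (ORD, 8410, 2, 34, MIA, HND, MIA), (ORD, 8410, 2, 34, MIA, MIA, NYC), (SFO, 5690, 29, 36, IAD, HND, MIA), (SFO, 5690, 29, 36, JFK, HND, MIA), (SFO, 5690, 29, 36, NRT, MIA, NYC)}
π_{pid} gives {1, 11, 12, 2, 25, 30, 34, 36, 40, 9} (15 duplicate(s) eliminated).
Apply σ_{pid < 11}; surviving tuples: {1, 2, 9}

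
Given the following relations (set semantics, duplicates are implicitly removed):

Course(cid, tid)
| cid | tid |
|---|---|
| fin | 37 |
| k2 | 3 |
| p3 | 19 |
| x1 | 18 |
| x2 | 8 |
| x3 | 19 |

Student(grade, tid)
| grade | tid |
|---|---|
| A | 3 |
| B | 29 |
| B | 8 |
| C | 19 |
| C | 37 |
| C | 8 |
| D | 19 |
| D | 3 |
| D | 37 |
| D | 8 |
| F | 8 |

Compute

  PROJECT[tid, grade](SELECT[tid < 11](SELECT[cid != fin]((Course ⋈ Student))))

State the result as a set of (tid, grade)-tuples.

{(3, A), (3, D), (8, B), (8, C), (8, D), (8, F)}

Natural join on tid: {(fin, 37, C), (fin, 37, D), (k2, 3, A), (k2, 3, D), (p3, 19, C), (p3, 19, D), (x2, 8, B), (x2, 8, C), (x2, 8, D), (x2, 8, F), (x3, 19, C), (x3, 19, D)}
Filtering on cid != fin leaves {(k2, 3, A), (k2, 3, D), (p3, 19, C), (p3, 19, D), (x2, 8, B), (x2, 8, C), (x2, 8, D), (x2, 8, F), (x3, 19, C), (x3, 19, D)}.
Filtering on tid < 11 leaves {(k2, 3, A), (k2, 3, D), (x2, 8, B), (x2, 8, C), (x2, 8, D), (x2, 8, F)}.
π_{tid, grade} gives {(3, A), (3, D), (8, B), (8, C), (8, D), (8, F)}.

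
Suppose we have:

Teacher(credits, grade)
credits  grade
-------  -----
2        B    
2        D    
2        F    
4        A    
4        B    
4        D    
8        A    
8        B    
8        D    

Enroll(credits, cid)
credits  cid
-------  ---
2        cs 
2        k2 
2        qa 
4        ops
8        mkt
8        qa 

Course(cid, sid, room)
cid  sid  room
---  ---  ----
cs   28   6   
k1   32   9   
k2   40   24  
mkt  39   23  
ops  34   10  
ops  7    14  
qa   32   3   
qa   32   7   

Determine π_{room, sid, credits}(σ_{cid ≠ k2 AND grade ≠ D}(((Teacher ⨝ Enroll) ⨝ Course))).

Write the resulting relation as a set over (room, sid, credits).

{(10, 34, 4), (14, 7, 4), (23, 39, 8), (3, 32, 2), (3, 32, 8), (6, 28, 2), (7, 32, 2), (7, 32, 8)}

Joining Teacher and Enroll on credits yields {(2, B, cs), (2, B, k2), (2, B, qa), (2, D, cs), (2, D, k2), (2, D, qa), (2, F, cs), (2, F, k2), (2, F, qa), (4, A, ops), (4, B, ops), (4, D, ops), (8, A, mkt), (8, A, qa), (8, B, mkt), (8, B, qa), (8, D, mkt), (8, D, qa)}.
Joining (Teacher ⨝ Enroll) and Course on cid yields {(2, B, cs, 28, 6), (2, B, k2, 40, 24), (2, B, qa, 32, 3), (2, B, qa, 32, 7), (2, D, cs, 28, 6), (2, D, k2, 40, 24), (2, D, qa, 32, 3), (2, D, qa, 32, 7), (2, F, cs, 28, 6), (2, F, k2, 40, 24), (2, F, qa, 32, 3), (2, F, qa, 32, 7), (4, A, ops, 34, 10), (4, A, ops, 7, 14), (4, B, ops, 34, 10), (4, B, ops, 7, 14), (4, D, ops, 34, 10), (4, D, ops, 7, 14), (8, A, mkt, 39, 23), (8, A, qa, 32, 3), (8, A, qa, 32, 7), (8, B, mkt, 39, 23), (8, B, qa, 32, 3), (8, B, qa, 32, 7), (8, D, mkt, 39, 23), (8, D, qa, 32, 3), (8, D, qa, 32, 7)}.
Apply σ_{cid ≠ k2 AND grade ≠ D}; surviving tuples: {(2, B, cs, 28, 6), (2, B, qa, 32, 3), (2, B, qa, 32, 7), (2, F, cs, 28, 6), (2, F, qa, 32, 3), (2, F, qa, 32, 7), (4, A, ops, 34, 10), (4, A, ops, 7, 14), (4, B, ops, 34, 10), (4, B, ops, 7, 14), (8, A, mkt, 39, 23), (8, A, qa, 32, 3), (8, A, qa, 32, 7), (8, B, mkt, 39, 23), (8, B, qa, 32, 3), (8, B, qa, 32, 7)}
π_{room, sid, credits} gives {(10, 34, 4), (14, 7, 4), (23, 39, 8), (3, 32, 2), (3, 32, 8), (6, 28, 2), (7, 32, 2), (7, 32, 8)} (8 duplicate(s) eliminated).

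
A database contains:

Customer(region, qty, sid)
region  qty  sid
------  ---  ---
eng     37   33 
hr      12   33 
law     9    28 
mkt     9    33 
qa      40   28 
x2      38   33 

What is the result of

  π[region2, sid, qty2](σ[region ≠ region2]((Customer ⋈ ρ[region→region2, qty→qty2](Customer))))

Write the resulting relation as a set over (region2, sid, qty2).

ρ[region→region2, qty→qty2]: schema becomes (region2, qty2, sid); tuples unchanged.
Natural join on sid: {(eng, 37, 33, eng, 37), (eng, 37, 33, hr, 12), (eng, 37, 33, mkt, 9), (eng, 37, 33, x2, 38), (hr, 12, 33, eng, 37), (hr, 12, 33, hr, 12), (hr, 12, 33, mkt, 9), (hr, 12, 33, x2, 38), (law, 9, 28, law, 9), (law, 9, 28, qa, 40), (mkt, 9, 33, eng, 37), (mkt, 9, 33, hr, 12), (mkt, 9, 33, mkt, 9), (mkt, 9, 33, x2, 38), (qa, 40, 28, law, 9), (qa, 40, 28, qa, 40), (x2, 38, 33, eng, 37), (x2, 38, 33, hr, 12), (x2, 38, 33, mkt, 9), (x2, 38, 33, x2, 38)}
Selection region ≠ region2: {(eng, 37, 33, hr, 12), (eng, 37, 33, mkt, 9), (eng, 37, 33, x2, 38), (hr, 12, 33, eng, 37), (hr, 12, 33, mkt, 9), (hr, 12, 33, x2, 38), (law, 9, 28, qa, 40), (mkt, 9, 33, eng, 37), (mkt, 9, 33, hr, 12), (mkt, 9, 33, x2, 38), (qa, 40, 28, law, 9), (x2, 38, 33, eng, 37), (x2, 38, 33, hr, 12), (x2, 38, 33, mkt, 9)}
Projecting to region2, sid, qty2 (8 duplicate(s) eliminated): {(eng, 33, 37), (hr, 33, 12), (law, 28, 9), (mkt, 33, 9), (qa, 28, 40), (x2, 33, 38)}

{(eng, 33, 37), (hr, 33, 12), (law, 28, 9), (mkt, 33, 9), (qa, 28, 40), (x2, 33, 38)}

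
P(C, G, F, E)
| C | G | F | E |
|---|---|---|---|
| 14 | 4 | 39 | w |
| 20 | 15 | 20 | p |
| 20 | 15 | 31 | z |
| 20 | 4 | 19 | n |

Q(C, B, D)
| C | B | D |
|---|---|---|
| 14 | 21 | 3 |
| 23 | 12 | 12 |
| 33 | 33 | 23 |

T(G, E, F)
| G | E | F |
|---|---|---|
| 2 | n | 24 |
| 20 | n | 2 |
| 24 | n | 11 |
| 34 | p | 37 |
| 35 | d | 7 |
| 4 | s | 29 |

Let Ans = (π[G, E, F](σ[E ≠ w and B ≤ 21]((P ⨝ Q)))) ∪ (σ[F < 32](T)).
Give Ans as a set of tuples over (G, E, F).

Joining P and Q on C yields {(14, 4, 39, w, 21, 3)}.
Filtering on E ≠ w and B ≤ 21 leaves {}.
Projecting to G, E, F: {}
Filtering on F < 32 leaves {(2, n, 24), (20, n, 2), (24, n, 11), (35, d, 7), (4, s, 29)}.
Union: {} with {(2, n, 24), (20, n, 2), (24, n, 11), (35, d, 7), (4, s, 29)} → {(2, n, 24), (20, n, 2), (24, n, 11), (35, d, 7), (4, s, 29)}

{(2, n, 24), (20, n, 2), (24, n, 11), (35, d, 7), (4, s, 29)}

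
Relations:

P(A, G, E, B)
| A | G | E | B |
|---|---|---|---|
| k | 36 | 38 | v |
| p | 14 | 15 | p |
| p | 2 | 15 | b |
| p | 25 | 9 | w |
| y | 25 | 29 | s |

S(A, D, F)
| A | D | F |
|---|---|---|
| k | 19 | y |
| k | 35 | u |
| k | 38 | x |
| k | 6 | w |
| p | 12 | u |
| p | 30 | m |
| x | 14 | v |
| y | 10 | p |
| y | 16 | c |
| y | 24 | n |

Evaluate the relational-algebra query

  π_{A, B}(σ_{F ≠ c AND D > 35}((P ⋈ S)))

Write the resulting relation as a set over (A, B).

{(k, v)}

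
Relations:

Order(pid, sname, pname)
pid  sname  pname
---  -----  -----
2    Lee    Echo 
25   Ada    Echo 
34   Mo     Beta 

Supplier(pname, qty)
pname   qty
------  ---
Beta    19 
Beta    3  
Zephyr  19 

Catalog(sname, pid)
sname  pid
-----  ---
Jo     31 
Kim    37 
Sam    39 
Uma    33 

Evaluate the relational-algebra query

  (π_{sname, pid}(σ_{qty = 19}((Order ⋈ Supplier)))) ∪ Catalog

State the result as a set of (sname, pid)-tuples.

Natural join on pname: {(34, Mo, Beta, 19), (34, Mo, Beta, 3)}
Filtering on qty = 19 leaves {(34, Mo, Beta, 19)}.
Keep only column(s) sname, pid: {(Mo, 34)}
Set union of the two operands is {(Jo, 31), (Kim, 37), (Mo, 34), (Sam, 39), (Uma, 33)}.

{(Jo, 31), (Kim, 37), (Mo, 34), (Sam, 39), (Uma, 33)}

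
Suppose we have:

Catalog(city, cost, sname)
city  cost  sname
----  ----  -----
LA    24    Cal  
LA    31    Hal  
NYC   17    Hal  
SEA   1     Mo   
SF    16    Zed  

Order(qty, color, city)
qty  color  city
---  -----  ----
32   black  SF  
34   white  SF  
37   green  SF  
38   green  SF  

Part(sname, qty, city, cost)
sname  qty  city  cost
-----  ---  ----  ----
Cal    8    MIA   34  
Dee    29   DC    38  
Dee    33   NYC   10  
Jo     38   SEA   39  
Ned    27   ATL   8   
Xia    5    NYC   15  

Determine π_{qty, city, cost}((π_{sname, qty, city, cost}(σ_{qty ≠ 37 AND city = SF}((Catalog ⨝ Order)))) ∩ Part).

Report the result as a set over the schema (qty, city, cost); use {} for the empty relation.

{}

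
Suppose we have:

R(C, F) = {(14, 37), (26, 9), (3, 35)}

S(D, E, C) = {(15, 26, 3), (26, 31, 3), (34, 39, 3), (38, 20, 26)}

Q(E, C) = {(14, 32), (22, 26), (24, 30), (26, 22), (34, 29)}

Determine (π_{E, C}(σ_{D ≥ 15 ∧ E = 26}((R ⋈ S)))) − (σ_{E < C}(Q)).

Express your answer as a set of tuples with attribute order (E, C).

Natural join on C: {(26, 9, 38, 20), (3, 35, 15, 26), (3, 35, 26, 31), (3, 35, 34, 39)}
Apply σ_{D ≥ 15 ∧ E = 26}; surviving tuples: {(3, 35, 15, 26)}
π_{E, C} gives {(26, 3)}.
Apply σ_{E < C}; surviving tuples: {(14, 32), (22, 26), (24, 30)}
Set difference of the two operands is {(26, 3)}.

{(26, 3)}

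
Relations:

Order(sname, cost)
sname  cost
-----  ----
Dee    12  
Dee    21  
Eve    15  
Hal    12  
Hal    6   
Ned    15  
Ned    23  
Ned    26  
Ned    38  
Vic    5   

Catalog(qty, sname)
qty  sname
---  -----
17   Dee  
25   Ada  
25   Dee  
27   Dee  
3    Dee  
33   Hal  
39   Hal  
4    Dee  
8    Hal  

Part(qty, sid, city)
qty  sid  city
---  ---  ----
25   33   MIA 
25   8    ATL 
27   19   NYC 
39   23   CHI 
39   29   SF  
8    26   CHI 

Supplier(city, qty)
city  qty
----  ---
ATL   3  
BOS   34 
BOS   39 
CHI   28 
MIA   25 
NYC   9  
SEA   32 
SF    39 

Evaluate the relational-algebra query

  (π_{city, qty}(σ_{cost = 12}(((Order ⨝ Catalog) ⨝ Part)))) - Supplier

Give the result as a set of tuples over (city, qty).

Joining Order and Catalog on sname yields {(Dee, 12, 17), (Dee, 12, 25), (Dee, 12, 27), (Dee, 12, 3), (Dee, 12, 4), (Dee, 21, 17), (Dee, 21, 25), (Dee, 21, 27), (Dee, 21, 3), (Dee, 21, 4), (Hal, 12, 33), (Hal, 12, 39), (Hal, 12, 8), (Hal, 6, 33), (Hal, 6, 39), (Hal, 6, 8)}.
Joining (Order ⨝ Catalog) and Part on qty yields {(Dee, 12, 25, 33, MIA), (Dee, 12, 25, 8, ATL), (Dee, 12, 27, 19, NYC), (Dee, 21, 25, 33, MIA), (Dee, 21, 25, 8, ATL), (Dee, 21, 27, 19, NYC), (Hal, 12, 39, 23, CHI), (Hal, 12, 39, 29, SF), (Hal, 12, 8, 26, CHI), (Hal, 6, 39, 23, CHI), (Hal, 6, 39, 29, SF), (Hal, 6, 8, 26, CHI)}.
Apply σ_{cost = 12}; surviving tuples: {(Dee, 12, 25, 33, MIA), (Dee, 12, 25, 8, ATL), (Dee, 12, 27, 19, NYC), (Hal, 12, 39, 23, CHI), (Hal, 12, 39, 29, SF), (Hal, 12, 8, 26, CHI)}
π[city, qty]: project onto (city, qty) → {(ATL, 25), (CHI, 39), (CHI, 8), (MIA, 25), (NYC, 27), (SF, 39)}
Difference: {(ATL, 25), (CHI, 39), (CHI, 8), (MIA, 25), (NYC, 27), (SF, 39)} with {(ATL, 3), (BOS, 34), (BOS, 39), (CHI, 28), (MIA, 25), (NYC, 9), (SEA, 32), (SF, 39)} → {(ATL, 25), (CHI, 39), (CHI, 8), (NYC, 27)}

{(ATL, 25), (CHI, 39), (CHI, 8), (NYC, 27)}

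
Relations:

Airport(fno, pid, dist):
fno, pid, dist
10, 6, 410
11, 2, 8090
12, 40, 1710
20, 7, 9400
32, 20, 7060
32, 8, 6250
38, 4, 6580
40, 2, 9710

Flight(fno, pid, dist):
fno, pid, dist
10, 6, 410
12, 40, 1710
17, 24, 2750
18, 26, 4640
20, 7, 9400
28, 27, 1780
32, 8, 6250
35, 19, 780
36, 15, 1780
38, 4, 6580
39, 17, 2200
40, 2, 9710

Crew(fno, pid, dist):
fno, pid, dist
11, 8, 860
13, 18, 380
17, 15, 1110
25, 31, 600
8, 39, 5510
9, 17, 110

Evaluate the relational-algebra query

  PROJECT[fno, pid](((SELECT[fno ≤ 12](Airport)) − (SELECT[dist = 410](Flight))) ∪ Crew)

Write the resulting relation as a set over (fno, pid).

Apply σ_{fno ≤ 12}; surviving tuples: {(10, 6, 410), (11, 2, 8090), (12, 40, 1710)}
Apply σ_{dist = 410}; surviving tuples: {(10, 6, 410)}
Difference: {(10, 6, 410), (11, 2, 8090), (12, 40, 1710)} with {(10, 6, 410)} → {(11, 2, 8090), (12, 40, 1710)}
Union: {(11, 2, 8090), (12, 40, 1710)} with {(11, 8, 860), (13, 18, 380), (17, 15, 1110), (25, 31, 600), (8, 39, 5510), (9, 17, 110)} → {(11, 2, 8090), (11, 8, 860), (12, 40, 1710), (13, 18, 380), (17, 15, 1110), (25, 31, 600), (8, 39, 5510), (9, 17, 110)}
Projecting to fno, pid: {(11, 2), (11, 8), (12, 40), (13, 18), (17, 15), (25, 31), (8, 39), (9, 17)}

{(11, 2), (11, 8), (12, 40), (13, 18), (17, 15), (25, 31), (8, 39), (9, 17)}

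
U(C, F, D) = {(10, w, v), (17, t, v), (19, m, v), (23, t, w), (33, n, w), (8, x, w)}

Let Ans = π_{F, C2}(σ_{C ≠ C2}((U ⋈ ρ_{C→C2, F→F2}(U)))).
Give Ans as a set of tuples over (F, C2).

{(m, 10), (m, 17), (n, 23), (n, 8), (t, 10), (t, 19), (t, 33), (t, 8), (w, 17), (w, 19), (x, 23), (x, 33)}

ρ[C→C2, F→F2]: schema becomes (C2, F2, D); tuples unchanged.
Natural join on D: {(10, w, v, 10, w), (10, w, v, 17, t), (10, w, v, 19, m), (17, t, v, 10, w), (17, t, v, 17, t), (17, t, v, 19, m), (19, m, v, 10, w), (19, m, v, 17, t), (19, m, v, 19, m), (23, t, w, 23, t), (23, t, w, 33, n), (23, t, w, 8, x), (33, n, w, 23, t), (33, n, w, 33, n), (33, n, w, 8, x), (8, x, w, 23, t), (8, x, w, 33, n), (8, x, w, 8, x)}
Filtering on C ≠ C2 leaves {(10, w, v, 17, t), (10, w, v, 19, m), (17, t, v, 10, w), (17, t, v, 19, m), (19, m, v, 10, w), (19, m, v, 17, t), (23, t, w, 33, n), (23, t, w, 8, x), (33, n, w, 23, t), (33, n, w, 8, x), (8, x, w, 23, t), (8, x, w, 33, n)}.
Keep only column(s) F, C2: {(m, 10), (m, 17), (n, 23), (n, 8), (t, 10), (t, 19), (t, 33), (t, 8), (w, 17), (w, 19), (x, 23), (x, 33)}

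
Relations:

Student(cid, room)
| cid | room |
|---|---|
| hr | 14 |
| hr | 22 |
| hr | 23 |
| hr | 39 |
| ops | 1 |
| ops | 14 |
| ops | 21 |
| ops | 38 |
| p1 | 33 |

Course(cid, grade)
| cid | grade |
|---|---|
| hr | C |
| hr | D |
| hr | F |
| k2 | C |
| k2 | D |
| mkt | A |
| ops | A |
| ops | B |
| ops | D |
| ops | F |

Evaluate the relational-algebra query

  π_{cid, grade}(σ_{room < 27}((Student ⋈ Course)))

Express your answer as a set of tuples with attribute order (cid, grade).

{(hr, C), (hr, D), (hr, F), (ops, A), (ops, B), (ops, D), (ops, F)}

Student ⋈ Course (natural join on cid): {(hr, 14, C), (hr, 14, D), (hr, 14, F), (hr, 22, C), (hr, 22, D), (hr, 22, F), (hr, 23, C), (hr, 23, D), (hr, 23, F), (hr, 39, C), (hr, 39, D), (hr, 39, F), (ops, 1, A), (ops, 1, B), (ops, 1, D), (ops, 1, F), (ops, 14, A), (ops, 14, B), (ops, 14, D), (ops, 14, F), (ops, 21, A), (ops, 21, B), (ops, 21, D), (ops, 21, F), (ops, 38, A), (ops, 38, B), (ops, 38, D), (ops, 38, F)}
Apply σ_{room < 27}; surviving tuples: {(hr, 14, C), (hr, 14, D), (hr, 14, F), (hr, 22, C), (hr, 22, D), (hr, 22, F), (hr, 23, C), (hr, 23, D), (hr, 23, F), (ops, 1, A), (ops, 1, B), (ops, 1, D), (ops, 1, F), (ops, 14, A), (ops, 14, B), (ops, 14, D), (ops, 14, F), (ops, 21, A), (ops, 21, B), (ops, 21, D), (ops, 21, F)}
Keep only column(s) cid, grade (14 duplicate(s) eliminated): {(hr, C), (hr, D), (hr, F), (ops, A), (ops, B), (ops, D), (ops, F)}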